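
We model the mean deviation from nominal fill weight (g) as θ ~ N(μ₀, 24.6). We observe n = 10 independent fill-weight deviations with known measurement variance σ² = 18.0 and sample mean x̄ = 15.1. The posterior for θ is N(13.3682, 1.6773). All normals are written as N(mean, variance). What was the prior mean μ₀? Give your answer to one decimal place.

The posterior mean is a precision-weighted average: μ_n = (τ₀μ₀ + τ_data·x̄)/(τ₀+τ_data), with τ₀=1/σ₀² and τ_data=n/σ².
Here τ₀ = 1/24.6 = 0.040650 and τ_data = 10/18.0 = 0.555556, so τ_n = 0.596206.
Rearranging for μ₀: μ₀ = (μ_n·τ_n − τ_data·x̄)/τ₀ = (13.3682·0.596206 − 0.555556·15.1) / 0.040650 = -0.418695/0.040650 ≈ -10.3.

μ₀ = -10.3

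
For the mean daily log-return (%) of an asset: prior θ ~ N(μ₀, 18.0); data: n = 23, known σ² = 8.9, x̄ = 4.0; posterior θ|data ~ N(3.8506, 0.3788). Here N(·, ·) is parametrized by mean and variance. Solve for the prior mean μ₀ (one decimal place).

The posterior mean is a precision-weighted average: μ_n = (τ₀μ₀ + τ_data·x̄)/(τ₀+τ_data), with τ₀=1/σ₀² and τ_data=n/σ².
Here τ₀ = 1/18.0 = 0.055556 and τ_data = 23/8.9 = 2.584270, so τ_n = 2.639826.
Rearranging for μ₀: μ₀ = (μ_n·τ_n − τ_data·x̄)/τ₀ = (3.8506·2.639826 − 2.584270·4.0) / 0.055556 = -0.172166/0.055556 ≈ -3.1.

μ₀ = -3.1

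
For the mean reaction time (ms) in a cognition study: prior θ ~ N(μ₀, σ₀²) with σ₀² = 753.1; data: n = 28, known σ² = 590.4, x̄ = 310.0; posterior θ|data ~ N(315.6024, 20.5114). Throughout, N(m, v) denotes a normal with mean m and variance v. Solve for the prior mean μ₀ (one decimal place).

With known observation variance, the Normal–Normal posterior has precision τ_n = τ₀ + n/σ² and mean μ_n = (τ₀μ₀ + (n/σ²)x̄)/τ_n.
Here τ₀ = 1/753.1 = 0.001328 and τ_data = 28/590.4 = 0.047425, so τ_n = 0.048753.
Rearranging for μ₀: μ₀ = (μ_n·τ_n − τ_data·x̄)/τ₀ = (315.6024·0.048753 − 0.047425·310.0) / 0.001328 = 0.684814/0.001328 ≈ 515.7.

μ₀ = 515.7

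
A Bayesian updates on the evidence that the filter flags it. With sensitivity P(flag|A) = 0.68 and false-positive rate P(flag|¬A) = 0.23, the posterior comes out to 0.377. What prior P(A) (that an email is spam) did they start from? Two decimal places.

In odds form, posterior odds = prior odds × likelihood ratio, so prior odds = posterior odds ÷ LR.
Posterior odds = 0.377/(1−0.377) = 0.6051. LR = 0.68/0.23 = 2.9565.
Prior odds = 0.6051/2.9565 = 0.2047, so P(A) = 0.2047/(1+0.2047) ≈ 0.17.

P(A) = 0.17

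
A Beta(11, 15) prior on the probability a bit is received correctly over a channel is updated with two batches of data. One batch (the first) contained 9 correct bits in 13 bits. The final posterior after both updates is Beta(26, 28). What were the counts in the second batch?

6 correct bits and 9 errors

Because Beta–binomial updating is additive in the counts, the combined data contributed (α_post−α_prior, β_post−β_prior) successes and failures.
Total across both batches: 26−11=15 correct bits, 28−15=13 errors.
Subtract the first batch: 15−9=6 correct bits and 13−4=9 errors.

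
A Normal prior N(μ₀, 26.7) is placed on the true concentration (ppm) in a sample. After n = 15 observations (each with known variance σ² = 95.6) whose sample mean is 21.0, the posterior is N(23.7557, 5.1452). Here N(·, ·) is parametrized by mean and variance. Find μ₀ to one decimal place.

The posterior mean is a precision-weighted average: μ_n = (τ₀μ₀ + τ_data·x̄)/(τ₀+τ_data), with τ₀=1/σ₀² and τ_data=n/σ².
Here τ₀ = 1/26.7 = 0.037453 and τ_data = 15/95.6 = 0.156904, so τ_n = 0.194357.
Rearranging for μ₀: μ₀ = (μ_n·τ_n − τ_data·x̄)/τ₀ = (23.7557·0.194357 − 0.156904·21.0) / 0.037453 = 1.322103/0.037453 ≈ 35.3.

μ₀ = 35.3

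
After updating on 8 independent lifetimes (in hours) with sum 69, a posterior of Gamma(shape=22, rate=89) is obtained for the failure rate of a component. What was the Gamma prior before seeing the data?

Gamma–exponential conjugacy: posterior shape = α + n, posterior rate = β + Σtᵢ.
So α = 22 − 8 = 14 and β = 89 − 69 = 20.

Gamma(shape=14, rate=20)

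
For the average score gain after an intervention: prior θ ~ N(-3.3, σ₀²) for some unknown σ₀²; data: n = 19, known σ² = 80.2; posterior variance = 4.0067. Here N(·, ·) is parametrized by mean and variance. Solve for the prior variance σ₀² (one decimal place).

For the Normal–Normal model with known σ², precisions add: τ_n = τ₀ + n/σ².
So 1/σ₀² = 1/4.0067 − 19/80.2 = 0.249582 − 0.236908 = 0.012674.
Hence σ₀² = 1/0.012674 ≈ 78.9.

σ₀² = 78.9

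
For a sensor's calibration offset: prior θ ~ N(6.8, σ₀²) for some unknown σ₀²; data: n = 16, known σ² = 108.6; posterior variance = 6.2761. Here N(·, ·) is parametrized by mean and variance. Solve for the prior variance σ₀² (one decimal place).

Posterior precision equals prior precision plus data precision: 1/σ_n² = 1/σ₀² + n/σ².
So 1/σ₀² = 1/6.2761 − 16/108.6 = 0.159335 − 0.147330 = 0.012005.
Hence σ₀² = 1/0.012005 ≈ 83.3.

σ₀² = 83.3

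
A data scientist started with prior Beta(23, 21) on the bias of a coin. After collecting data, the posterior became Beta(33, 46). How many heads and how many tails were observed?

A Beta(a, b) prior with s successes and f failures in binomial data gives a Beta(a+s, b+f) posterior.
Match parameters: s=33−23=10, f=46−21=25.

10 heads and 25 tails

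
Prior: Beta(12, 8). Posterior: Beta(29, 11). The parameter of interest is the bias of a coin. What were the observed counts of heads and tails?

17 heads and 3 tails

A Beta(a, b) prior with s successes and f failures in binomial data gives a Beta(a+s, b+f) posterior.
Match parameters: s=29−12=17, f=11−8=3.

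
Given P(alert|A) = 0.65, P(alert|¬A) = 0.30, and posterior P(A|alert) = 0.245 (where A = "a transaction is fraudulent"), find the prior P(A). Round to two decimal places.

In odds form, posterior odds = prior odds × likelihood ratio, so prior odds = posterior odds ÷ LR.
Posterior odds = 0.245/(1−0.245) = 0.3245. LR = 0.65/0.30 = 2.1667.
Prior odds = 0.3245/2.1667 = 0.1498, so P(A) = 0.1498/(1+0.1498) ≈ 0.13.

P(A) = 0.13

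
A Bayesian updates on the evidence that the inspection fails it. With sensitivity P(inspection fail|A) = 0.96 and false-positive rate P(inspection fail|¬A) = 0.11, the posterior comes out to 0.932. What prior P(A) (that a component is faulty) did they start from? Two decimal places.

P(A) = 0.61

In odds form, posterior odds = prior odds × likelihood ratio, so prior odds = posterior odds ÷ LR.
Posterior odds = 0.932/(1−0.932) = 13.7059. LR = 0.96/0.11 = 8.7273.
Prior odds = 13.7059/8.7273 = 1.5705, so P(A) = 1.5705/(1+1.5705) ≈ 0.61.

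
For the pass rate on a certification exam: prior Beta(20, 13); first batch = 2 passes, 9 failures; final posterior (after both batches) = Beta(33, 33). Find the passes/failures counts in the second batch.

Sequential conjugate updates are equivalent to a single update on the pooled data, so total successes = posterior α − prior α and total failures = posterior β − prior β.
Total across both batches: 33−20=13 passes, 33−13=20 failures.
Subtract the first batch: 13−2=11 passes and 20−9=11 failures.

11 passes and 11 failures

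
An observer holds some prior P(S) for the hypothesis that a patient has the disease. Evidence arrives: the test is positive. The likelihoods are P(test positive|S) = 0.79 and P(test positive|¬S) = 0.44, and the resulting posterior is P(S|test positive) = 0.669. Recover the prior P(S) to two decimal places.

P(S) = 0.53

Bayes' rule in odds form gives O(S|E) = O(S)·[P(E|S)/P(E|¬S)], hence O(S) = O(S|E)/LR.
Posterior odds = 0.669/(1−0.669) = 2.0211. LR = 0.79/0.44 = 1.7955.
Prior odds = 2.0211/1.7955 = 1.1256, so P(S) = 1.1256/(1+1.1256) ≈ 0.53.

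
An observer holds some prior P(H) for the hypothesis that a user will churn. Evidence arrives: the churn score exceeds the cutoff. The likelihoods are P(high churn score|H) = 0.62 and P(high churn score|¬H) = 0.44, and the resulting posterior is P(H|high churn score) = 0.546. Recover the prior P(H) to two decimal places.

Bayes' rule in odds form gives O(H|E) = O(H)·[P(E|H)/P(E|¬H)], hence O(H) = O(H|E)/LR.
Posterior odds = 0.546/(1−0.546) = 1.2026. LR = 0.62/0.44 = 1.4091.
Prior odds = 1.2026/1.4091 = 0.8535, so P(H) = 0.8535/(1+0.8535) ≈ 0.46.

P(H) = 0.46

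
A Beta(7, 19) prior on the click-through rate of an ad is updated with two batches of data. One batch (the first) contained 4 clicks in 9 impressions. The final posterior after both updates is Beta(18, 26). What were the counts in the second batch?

Because Beta–binomial updating is additive in the counts, the combined data contributed (α_post−α_prior, β_post−β_prior) successes and failures.
Total across both batches: 18−7=11 clicks, 26−19=7 non-clicks.
Subtract the first batch: 11−4=7 clicks and 7−5=2 non-clicks.

7 clicks and 2 non-clicks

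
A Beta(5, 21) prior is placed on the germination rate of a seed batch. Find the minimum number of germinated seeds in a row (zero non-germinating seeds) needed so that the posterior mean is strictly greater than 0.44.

After k germinated seeds and 0 non-germinating seeds the posterior is Beta(5+k, 21), with mean (5+k)/(5+21+k).
Set (5+k)/(26+k) > 0.44 and solve: k > (0.44·26 − 5)/(1 − 0.44) = 11.500.
The smallest integer exceeding 11.500 is 12.

k = 12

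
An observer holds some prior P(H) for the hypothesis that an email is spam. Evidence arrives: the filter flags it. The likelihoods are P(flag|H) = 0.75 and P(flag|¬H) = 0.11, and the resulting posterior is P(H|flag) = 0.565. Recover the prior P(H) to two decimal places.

In odds form, posterior odds = prior odds × likelihood ratio, so prior odds = posterior odds ÷ LR.
Posterior odds = 0.565/(1−0.565) = 1.2989. LR = 0.75/0.11 = 6.8182.
Prior odds = 1.2989/6.8182 = 0.1905, so P(H) = 0.1905/(1+0.1905) ≈ 0.16.

P(H) = 0.16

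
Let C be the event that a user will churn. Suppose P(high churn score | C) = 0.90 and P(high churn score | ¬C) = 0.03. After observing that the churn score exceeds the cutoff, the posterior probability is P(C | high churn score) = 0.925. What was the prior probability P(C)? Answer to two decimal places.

P(C) = 0.29

Bayes' rule in odds form gives O(C|E) = O(C)·[P(E|C)/P(E|¬C)], hence O(C) = O(C|E)/LR.
Posterior odds = 0.925/(1−0.925) = 12.3333. LR = 0.90/0.03 = 30.0000.
Prior odds = 12.3333/30.0000 = 0.4111, so P(C) = 0.4111/(1+0.4111) ≈ 0.29.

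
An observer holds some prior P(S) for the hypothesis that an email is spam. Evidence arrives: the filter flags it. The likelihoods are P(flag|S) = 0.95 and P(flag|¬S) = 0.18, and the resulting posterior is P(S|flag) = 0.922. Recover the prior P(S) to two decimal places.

In odds form, posterior odds = prior odds × likelihood ratio, so prior odds = posterior odds ÷ LR.
Posterior odds = 0.922/(1−0.922) = 11.8205. LR = 0.95/0.18 = 5.2778.
Prior odds = 11.8205/5.2778 = 2.2397, so P(S) = 2.2397/(1+2.2397) ≈ 0.69.

P(S) = 0.69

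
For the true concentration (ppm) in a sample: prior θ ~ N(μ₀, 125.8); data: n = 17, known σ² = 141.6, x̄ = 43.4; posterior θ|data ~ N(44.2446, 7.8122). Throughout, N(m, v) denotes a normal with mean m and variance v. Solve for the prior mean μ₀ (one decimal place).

The posterior mean is a precision-weighted average: μ_n = (τ₀μ₀ + τ_data·x̄)/(τ₀+τ_data), with τ₀=1/σ₀² and τ_data=n/σ².
Here τ₀ = 1/125.8 = 0.007949 and τ_data = 17/141.6 = 0.120056, so τ_n = 0.128005.
Rearranging for μ₀: μ₀ = (μ_n·τ_n − τ_data·x̄)/τ₀ = (44.2446·0.128005 − 0.120056·43.4) / 0.007949 = 0.453100/0.007949 ≈ 57.0.

μ₀ = 57.0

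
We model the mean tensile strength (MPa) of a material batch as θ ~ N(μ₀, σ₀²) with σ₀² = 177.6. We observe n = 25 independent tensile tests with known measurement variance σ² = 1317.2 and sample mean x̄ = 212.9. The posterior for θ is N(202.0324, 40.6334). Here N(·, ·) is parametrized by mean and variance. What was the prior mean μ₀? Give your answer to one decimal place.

μ₀ = 165.4

With known observation variance, the Normal–Normal posterior has precision τ_n = τ₀ + n/σ² and mean μ_n = (τ₀μ₀ + (n/σ²)x̄)/τ_n.
Here τ₀ = 1/177.6 = 0.005631 and τ_data = 25/1317.2 = 0.018980, so τ_n = 0.024611.
Rearranging for μ₀: μ₀ = (μ_n·τ_n − τ_data·x̄)/τ₀ = (202.0324·0.024611 − 0.018980·212.9) / 0.005631 = 0.931377/0.005631 ≈ 165.4.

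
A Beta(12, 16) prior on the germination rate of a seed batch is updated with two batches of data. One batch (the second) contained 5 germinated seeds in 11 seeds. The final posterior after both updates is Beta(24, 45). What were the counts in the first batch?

Because Beta–binomial updating is additive in the counts, the combined data contributed (α_post−α_prior, β_post−β_prior) successes and failures.
Total across both batches: 24−12=12 germinated seeds, 45−16=29 non-germinating seeds.
Subtract the second batch: 12−5=7 germinated seeds and 29−6=23 non-germinating seeds.

7 germinated seeds and 23 non-germinating seeds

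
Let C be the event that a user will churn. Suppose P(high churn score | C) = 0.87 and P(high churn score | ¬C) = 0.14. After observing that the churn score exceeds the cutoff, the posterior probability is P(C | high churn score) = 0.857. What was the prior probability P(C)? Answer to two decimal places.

P(C) = 0.49

Bayes' rule in odds form gives O(C|E) = O(C)·[P(E|C)/P(E|¬C)], hence O(C) = O(C|E)/LR.
Posterior odds = 0.857/(1−0.857) = 5.9930. LR = 0.87/0.14 = 6.2143.
Prior odds = 5.9930/6.2143 = 0.9644, so P(C) = 0.9644/(1+0.9644) ≈ 0.49.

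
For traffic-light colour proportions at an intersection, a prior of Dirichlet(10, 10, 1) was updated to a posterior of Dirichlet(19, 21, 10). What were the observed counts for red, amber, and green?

counts (9, 11, 9)

For a Dirichlet(α) prior with multinomial counts c, the posterior is Dirichlet(α + c) componentwise.
Counts are posterior − prior componentwise: 19−10=9, 21−10=11, 10−1=9.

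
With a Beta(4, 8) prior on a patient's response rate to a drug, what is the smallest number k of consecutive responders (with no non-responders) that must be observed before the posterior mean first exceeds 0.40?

After k responders and 0 non-responders the posterior is Beta(4+k, 8), with mean (4+k)/(4+8+k).
Set (4+k)/(12+k) > 0.40 and solve: k > (0.40·12 − 4)/(1 − 0.40) = 1.333.
The smallest integer exceeding 1.333 is 2, and checking k=2: (6)/(14) = 0.4286 > 0.40.

k = 2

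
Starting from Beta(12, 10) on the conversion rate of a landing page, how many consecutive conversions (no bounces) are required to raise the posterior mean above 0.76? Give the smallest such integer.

After k conversions and 0 bounces the posterior is Beta(12+k, 10), with mean (12+k)/(12+10+k).
Set (12+k)/(22+k) > 0.76 and solve: k > (0.76·22 − 12)/(1 − 0.76) = 19.667.
The smallest integer exceeding 19.667 is 20, and checking k=20: (32)/(42) = 0.7619 > 0.76.

k = 20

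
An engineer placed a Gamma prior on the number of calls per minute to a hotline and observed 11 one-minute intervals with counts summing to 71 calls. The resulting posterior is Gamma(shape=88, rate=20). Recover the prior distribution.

Gamma(shape=17, rate=9)

Gamma–Poisson conjugacy: posterior shape = α + Σxᵢ, posterior rate = β + n.
So α = 88 − 71 = 17 and β = 20 − 11 = 9.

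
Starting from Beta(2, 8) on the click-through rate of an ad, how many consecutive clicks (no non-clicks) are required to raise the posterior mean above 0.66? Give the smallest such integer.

k = 14

After k clicks and 0 non-clicks the posterior is Beta(2+k, 8), with mean (2+k)/(2+8+k).
Set (2+k)/(10+k) > 0.66 and solve: k > (0.66·10 − 2)/(1 − 0.66) = 13.529.
The smallest integer exceeding 13.529 is 14, and checking k=14: (16)/(24) = 0.6667 > 0.66.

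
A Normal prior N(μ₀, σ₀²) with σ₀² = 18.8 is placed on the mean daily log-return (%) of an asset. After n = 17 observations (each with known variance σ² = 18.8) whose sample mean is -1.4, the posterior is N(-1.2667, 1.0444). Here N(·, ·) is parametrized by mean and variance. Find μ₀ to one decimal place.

μ₀ = 1.0

The posterior mean is a precision-weighted average: μ_n = (τ₀μ₀ + τ_data·x̄)/(τ₀+τ_data), with τ₀=1/σ₀² and τ_data=n/σ².
Here τ₀ = 1/18.8 = 0.053191 and τ_data = 17/18.8 = 0.904255, so τ_n = 0.957446.
Rearranging for μ₀: μ₀ = (μ_n·τ_n − τ_data·x̄)/τ₀ = (-1.2667·0.957446 − 0.904255·-1.4) / 0.053191 = 0.053160/0.053191 ≈ 1.0.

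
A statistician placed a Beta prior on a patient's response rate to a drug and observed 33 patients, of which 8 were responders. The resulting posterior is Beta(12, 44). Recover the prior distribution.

Beta(4, 19)

Under Beta–binomial conjugacy the posterior parameters are (a+s, b+f).
So a = 12 − 8 = 4 and b = 44 − 25 = 19.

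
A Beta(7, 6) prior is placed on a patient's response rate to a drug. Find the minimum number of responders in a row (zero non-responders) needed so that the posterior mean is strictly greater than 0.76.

After k responders and 0 non-responders the posterior is Beta(7+k, 6), with mean (7+k)/(7+6+k).
Set (7+k)/(13+k) > 0.76 and solve: k > (0.76·13 − 7)/(1 − 0.76) = 12.000.
The smallest integer exceeding 12.000 is 13.

k = 13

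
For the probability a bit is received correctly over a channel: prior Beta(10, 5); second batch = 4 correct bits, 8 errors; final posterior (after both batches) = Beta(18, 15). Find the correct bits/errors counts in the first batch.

Sequential conjugate updates are equivalent to a single update on the pooled data, so total successes = posterior α − prior α and total failures = posterior β − prior β.
Total across both batches: 18−10=8 correct bits, 15−5=10 errors.
Subtract the second batch: 8−4=4 correct bits and 10−8=2 errors.

4 correct bits and 2 errors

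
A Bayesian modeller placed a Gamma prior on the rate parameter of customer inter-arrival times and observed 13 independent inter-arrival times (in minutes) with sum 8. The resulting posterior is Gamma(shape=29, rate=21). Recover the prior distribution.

Gamma(shape=16, rate=13)

For an exponential likelihood with a Gamma(α, β) prior on the rate, n observations with total T give posterior Gamma(α+n, β+T).
So α = 29 − 13 = 16 and β = 21 − 8 = 13.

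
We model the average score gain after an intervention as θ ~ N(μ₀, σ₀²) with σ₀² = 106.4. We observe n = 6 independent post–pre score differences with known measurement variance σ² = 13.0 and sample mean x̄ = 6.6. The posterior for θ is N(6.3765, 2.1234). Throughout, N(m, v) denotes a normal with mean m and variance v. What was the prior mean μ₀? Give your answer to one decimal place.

μ₀ = -4.6

With known observation variance, the Normal–Normal posterior has precision τ_n = τ₀ + n/σ² and mean μ_n = (τ₀μ₀ + (n/σ²)x̄)/τ_n.
Here τ₀ = 1/106.4 = 0.009398 and τ_data = 6/13.0 = 0.461538, so τ_n = 0.470936.
Rearranging for μ₀: μ₀ = (μ_n·τ_n − τ_data·x̄)/τ₀ = (6.3765·0.470936 − 0.461538·6.6) / 0.009398 = -0.043227/0.009398 ≈ -4.6.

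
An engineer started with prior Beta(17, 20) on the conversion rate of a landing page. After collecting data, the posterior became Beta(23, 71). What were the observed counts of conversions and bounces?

Beta is conjugate to the binomial likelihood: posterior = Beta(α+s, β+f).
So s = 23 − 17 = 6 and f = 71 − 20 = 51.

6 conversions and 51 bounces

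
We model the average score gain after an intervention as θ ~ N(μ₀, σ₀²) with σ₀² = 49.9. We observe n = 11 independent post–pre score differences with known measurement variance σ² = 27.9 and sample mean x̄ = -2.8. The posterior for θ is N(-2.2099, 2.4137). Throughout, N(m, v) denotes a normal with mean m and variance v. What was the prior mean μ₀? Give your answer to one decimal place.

μ₀ = 9.4

The posterior mean is a precision-weighted average: μ_n = (τ₀μ₀ + τ_data·x̄)/(τ₀+τ_data), with τ₀=1/σ₀² and τ_data=n/σ².
Here τ₀ = 1/49.9 = 0.020040 and τ_data = 11/27.9 = 0.394265, so τ_n = 0.414305.
Rearranging for μ₀: μ₀ = (μ_n·τ_n − τ_data·x̄)/τ₀ = (-2.2099·0.414305 − 0.394265·-2.8) / 0.020040 = 0.188369/0.020040 ≈ 9.4.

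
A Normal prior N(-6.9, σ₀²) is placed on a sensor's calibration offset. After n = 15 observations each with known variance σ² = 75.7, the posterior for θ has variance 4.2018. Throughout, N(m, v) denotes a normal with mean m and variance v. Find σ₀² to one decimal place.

For the Normal–Normal model with known σ², precisions add: τ_n = τ₀ + n/σ².
So 1/σ₀² = 1/4.2018 − 15/75.7 = 0.237993 − 0.198151 = 0.039842.
Hence σ₀² = 1/0.039842 ≈ 25.1.

σ₀² = 25.1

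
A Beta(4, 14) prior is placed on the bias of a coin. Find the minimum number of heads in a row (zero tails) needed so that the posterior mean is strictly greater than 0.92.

k = 158

After k heads and 0 tails the posterior is Beta(4+k, 14), with mean (4+k)/(4+14+k).
Set (4+k)/(18+k) > 0.92 and solve: k > (0.92·18 − 4)/(1 − 0.92) = 157.000.
The smallest integer exceeding 157.000 is 158, and checking k=158: (162)/(176) = 0.9205 > 0.92.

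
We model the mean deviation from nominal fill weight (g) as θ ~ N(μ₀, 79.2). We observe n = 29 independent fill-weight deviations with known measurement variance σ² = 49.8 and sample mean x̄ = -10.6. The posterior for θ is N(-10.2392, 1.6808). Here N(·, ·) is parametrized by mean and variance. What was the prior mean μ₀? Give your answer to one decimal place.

With known observation variance, the Normal–Normal posterior has precision τ_n = τ₀ + n/σ² and mean μ_n = (τ₀μ₀ + (n/σ²)x̄)/τ_n.
Here τ₀ = 1/79.2 = 0.012626 and τ_data = 29/49.8 = 0.582329, so τ_n = 0.594955.
Rearranging for μ₀: μ₀ = (μ_n·τ_n − τ_data·x̄)/τ₀ = (-10.2392·0.594955 − 0.582329·-10.6) / 0.012626 = 0.080824/0.012626 ≈ 6.4.

μ₀ = 6.4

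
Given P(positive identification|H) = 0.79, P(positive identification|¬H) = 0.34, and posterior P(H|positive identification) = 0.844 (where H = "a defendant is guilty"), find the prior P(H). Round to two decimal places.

P(H) = 0.70

In odds form, posterior odds = prior odds × likelihood ratio, so prior odds = posterior odds ÷ LR.
Posterior odds = 0.844/(1−0.844) = 5.4103. LR = 0.79/0.34 = 2.3235.
Prior odds = 5.4103/2.3235 = 2.3285, so P(H) = 2.3285/(1+2.3285) ≈ 0.70.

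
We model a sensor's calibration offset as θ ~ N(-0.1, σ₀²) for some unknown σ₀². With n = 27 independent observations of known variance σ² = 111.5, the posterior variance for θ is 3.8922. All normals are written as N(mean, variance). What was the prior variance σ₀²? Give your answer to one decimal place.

For the Normal–Normal model with known σ², precisions add: τ_n = τ₀ + n/σ².
So 1/σ₀² = 1/3.8922 − 27/111.5 = 0.256924 − 0.242152 = 0.014772.
Hence σ₀² = 1/0.014772 ≈ 67.7.

σ₀² = 67.7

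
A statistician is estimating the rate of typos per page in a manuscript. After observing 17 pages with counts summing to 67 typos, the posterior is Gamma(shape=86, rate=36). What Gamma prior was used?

A Gamma(α, β) prior (rate parametrization) on a Poisson rate with n observations summing to S gives posterior Gamma(α+S, β+n).
So α = 86 − 67 = 19 and β = 36 − 17 = 19.

Gamma(shape=19, rate=19)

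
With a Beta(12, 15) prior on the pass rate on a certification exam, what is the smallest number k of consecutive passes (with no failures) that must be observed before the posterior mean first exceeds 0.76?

k = 36

After k passes and 0 failures the posterior is Beta(12+k, 15), with mean (12+k)/(12+15+k).
Set (12+k)/(27+k) > 0.76 and solve: k > (0.76·27 − 12)/(1 − 0.76) = 35.500.
The smallest integer exceeding 35.500 is 36.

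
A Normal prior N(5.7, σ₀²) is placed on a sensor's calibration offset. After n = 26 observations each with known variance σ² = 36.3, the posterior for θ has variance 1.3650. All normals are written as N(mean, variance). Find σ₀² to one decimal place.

σ₀² = 61.2

Posterior precision equals prior precision plus data precision: 1/σ_n² = 1/σ₀² + n/σ².
So 1/σ₀² = 1/1.3650 − 26/36.3 = 0.732601 − 0.716253 = 0.016348.
Hence σ₀² = 1/0.016348 ≈ 61.2.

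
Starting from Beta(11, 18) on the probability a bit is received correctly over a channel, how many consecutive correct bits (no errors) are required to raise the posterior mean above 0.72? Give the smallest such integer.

After k correct bits and 0 errors the posterior is Beta(11+k, 18), with mean (11+k)/(11+18+k).
Set (11+k)/(29+k) > 0.72 and solve: k > (0.72·29 − 11)/(1 − 0.72) = 35.286.
The smallest integer exceeding 35.286 is 36.

k = 36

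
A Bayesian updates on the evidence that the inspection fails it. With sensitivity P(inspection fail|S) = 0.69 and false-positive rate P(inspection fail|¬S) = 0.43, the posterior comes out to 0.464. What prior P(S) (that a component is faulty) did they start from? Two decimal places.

In odds form, posterior odds = prior odds × likelihood ratio, so prior odds = posterior odds ÷ LR.
Posterior odds = 0.464/(1−0.464) = 0.8657. LR = 0.69/0.43 = 1.6047.
Prior odds = 0.8657/1.6047 = 0.5395, so P(S) = 0.5395/(1+0.5395) ≈ 0.35.

P(S) = 0.35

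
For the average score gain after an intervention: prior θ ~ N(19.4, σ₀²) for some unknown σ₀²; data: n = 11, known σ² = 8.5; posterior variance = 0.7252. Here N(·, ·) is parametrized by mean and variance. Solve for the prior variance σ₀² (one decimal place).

σ₀² = 11.8

For the Normal–Normal model with known σ², precisions add: τ_n = τ₀ + n/σ².
So 1/σ₀² = 1/0.7252 − 11/8.5 = 1.378930 − 1.294118 = 0.084812.
Hence σ₀² = 1/0.084812 ≈ 11.8.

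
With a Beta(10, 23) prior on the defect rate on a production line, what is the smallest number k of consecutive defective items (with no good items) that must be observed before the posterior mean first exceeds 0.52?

After k defective items and 0 good items the posterior is Beta(10+k, 23), with mean (10+k)/(10+23+k).
Set (10+k)/(33+k) > 0.52 and solve: k > (0.52·33 − 10)/(1 − 0.52) = 14.917.
The smallest integer exceeding 14.917 is 15, and checking k=15: (25)/(48) = 0.5208 > 0.52.

k = 15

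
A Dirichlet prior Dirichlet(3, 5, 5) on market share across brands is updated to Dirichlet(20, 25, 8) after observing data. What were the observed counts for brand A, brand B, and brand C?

For a Dirichlet(α) prior with multinomial counts c, the posterior is Dirichlet(α + c) componentwise.
Counts are posterior − prior componentwise: 20−3=17, 25−5=20, 8−5=3.

counts (17, 20, 3)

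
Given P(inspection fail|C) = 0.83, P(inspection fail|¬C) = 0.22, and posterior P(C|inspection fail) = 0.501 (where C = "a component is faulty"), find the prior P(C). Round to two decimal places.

Bayes' rule in odds form gives O(C|E) = O(C)·[P(E|C)/P(E|¬C)], hence O(C) = O(C|E)/LR.
Posterior odds = 0.501/(1−0.501) = 1.0040. LR = 0.83/0.22 = 3.7727.
Prior odds = 1.0040/3.7727 = 0.2661, so P(C) = 0.2661/(1+0.2661) ≈ 0.21.

P(C) = 0.21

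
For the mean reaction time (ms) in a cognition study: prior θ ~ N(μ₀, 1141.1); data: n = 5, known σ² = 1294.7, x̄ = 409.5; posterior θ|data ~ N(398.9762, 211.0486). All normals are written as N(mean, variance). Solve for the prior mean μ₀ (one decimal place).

μ₀ = 352.6

The posterior mean is a precision-weighted average: μ_n = (τ₀μ₀ + τ_data·x̄)/(τ₀+τ_data), with τ₀=1/σ₀² and τ_data=n/σ².
Here τ₀ = 1/1141.1 = 0.000876 and τ_data = 5/1294.7 = 0.003862, so τ_n = 0.004738.
Rearranging for μ₀: μ₀ = (μ_n·τ_n − τ_data·x̄)/τ₀ = (398.9762·0.004738 − 0.003862·409.5) / 0.000876 = 0.308860/0.000876 ≈ 352.6.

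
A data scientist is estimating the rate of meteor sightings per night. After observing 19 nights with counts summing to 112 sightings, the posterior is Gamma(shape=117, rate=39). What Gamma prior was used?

Gamma(shape=5, rate=20)

A Gamma(α, β) prior (rate parametrization) on a Poisson rate with n observations summing to S gives posterior Gamma(α+S, β+n).
So α = 117 − 112 = 5 and β = 39 − 19 = 20.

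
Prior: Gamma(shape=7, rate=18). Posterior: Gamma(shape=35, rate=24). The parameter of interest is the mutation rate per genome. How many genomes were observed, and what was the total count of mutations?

n = 6 genomes with total 28 mutations

Gamma–Poisson conjugacy: posterior shape = α + Σxᵢ, posterior rate = β + n.
Matching: Σxᵢ = 35 − 7 = 28 and n = 24 − 18 = 6.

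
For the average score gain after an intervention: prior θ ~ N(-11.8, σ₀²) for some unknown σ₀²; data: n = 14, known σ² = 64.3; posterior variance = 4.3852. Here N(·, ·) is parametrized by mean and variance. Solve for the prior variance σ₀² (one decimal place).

Posterior precision equals prior precision plus data precision: 1/σ_n² = 1/σ₀² + n/σ².
So 1/σ₀² = 1/4.3852 − 14/64.3 = 0.228040 − 0.217729 = 0.010311.
Hence σ₀² = 1/0.010311 ≈ 97.0.

σ₀² = 97.0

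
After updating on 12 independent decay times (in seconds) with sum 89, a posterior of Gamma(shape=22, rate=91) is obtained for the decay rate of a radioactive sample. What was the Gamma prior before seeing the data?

For an exponential likelihood with a Gamma(α, β) prior on the rate, n observations with total T give posterior Gamma(α+n, β+T).
So α = 22 − 12 = 10 and β = 91 − 89 = 2.

Gamma(shape=10, rate=2)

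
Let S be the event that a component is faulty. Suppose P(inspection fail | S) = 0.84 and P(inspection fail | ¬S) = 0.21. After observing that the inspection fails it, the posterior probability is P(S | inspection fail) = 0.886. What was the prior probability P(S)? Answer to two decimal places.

P(S) = 0.66

In odds form, posterior odds = prior odds × likelihood ratio, so prior odds = posterior odds ÷ LR.
Posterior odds = 0.886/(1−0.886) = 7.7719. LR = 0.84/0.21 = 4.0000.
Prior odds = 7.7719/4.0000 = 1.9430, so P(S) = 1.9430/(1+1.9430) ≈ 0.66.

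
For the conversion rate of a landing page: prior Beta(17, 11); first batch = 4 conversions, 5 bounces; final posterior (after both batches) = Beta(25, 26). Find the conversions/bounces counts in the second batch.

4 conversions and 10 bounces

Sequential conjugate updates are equivalent to a single update on the pooled data, so total successes = posterior α − prior α and total failures = posterior β − prior β.
Total across both batches: 25−17=8 conversions, 26−11=15 bounces.
Subtract the first batch: 8−4=4 conversions and 15−5=10 bounces.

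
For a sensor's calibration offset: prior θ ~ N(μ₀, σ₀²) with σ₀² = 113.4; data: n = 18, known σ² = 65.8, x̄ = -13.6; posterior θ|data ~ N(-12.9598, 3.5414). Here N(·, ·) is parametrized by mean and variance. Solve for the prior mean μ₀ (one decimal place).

The posterior mean is a precision-weighted average: μ_n = (τ₀μ₀ + τ_data·x̄)/(τ₀+τ_data), with τ₀=1/σ₀² and τ_data=n/σ².
Here τ₀ = 1/113.4 = 0.008818 and τ_data = 18/65.8 = 0.273556, so τ_n = 0.282374.
Rearranging for μ₀: μ₀ = (μ_n·τ_n − τ_data·x̄)/τ₀ = (-12.9598·0.282374 − 0.273556·-13.6) / 0.008818 = 0.060851/0.008818 ≈ 6.9.

μ₀ = 6.9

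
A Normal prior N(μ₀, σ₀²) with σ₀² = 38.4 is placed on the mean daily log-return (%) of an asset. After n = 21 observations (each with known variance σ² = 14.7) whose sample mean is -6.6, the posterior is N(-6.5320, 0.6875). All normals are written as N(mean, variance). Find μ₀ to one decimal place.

The posterior mean is a precision-weighted average: μ_n = (τ₀μ₀ + τ_data·x̄)/(τ₀+τ_data), with τ₀=1/σ₀² and τ_data=n/σ².
Here τ₀ = 1/38.4 = 0.026042 and τ_data = 21/14.7 = 1.428571, so τ_n = 1.454613.
Rearranging for μ₀: μ₀ = (μ_n·τ_n − τ_data·x̄)/τ₀ = (-6.5320·1.454613 − 1.428571·-6.6) / 0.026042 = -0.072964/0.026042 ≈ -2.8.

μ₀ = -2.8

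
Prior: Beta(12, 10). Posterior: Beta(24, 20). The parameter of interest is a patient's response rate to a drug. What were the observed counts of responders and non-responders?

12 responders and 10 non-responders

A Beta(a, b) prior with s successes and f failures in binomial data gives a Beta(a+s, b+f) posterior.
Match parameters: s=24−12=12, f=20−10=10.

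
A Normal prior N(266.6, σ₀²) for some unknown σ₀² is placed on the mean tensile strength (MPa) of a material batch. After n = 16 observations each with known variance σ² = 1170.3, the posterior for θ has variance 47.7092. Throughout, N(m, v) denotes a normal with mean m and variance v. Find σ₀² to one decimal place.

σ₀² = 137.2

Posterior precision equals prior precision plus data precision: 1/σ_n² = 1/σ₀² + n/σ².
So 1/σ₀² = 1/47.7092 − 16/1170.3 = 0.020960 − 0.013672 = 0.007288.
Hence σ₀² = 1/0.007288 ≈ 137.2.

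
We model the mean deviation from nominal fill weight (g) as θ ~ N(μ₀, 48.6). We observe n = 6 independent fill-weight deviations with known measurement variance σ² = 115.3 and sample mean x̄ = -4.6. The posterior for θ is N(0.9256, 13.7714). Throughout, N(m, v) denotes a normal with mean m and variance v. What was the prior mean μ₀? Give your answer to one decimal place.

With known observation variance, the Normal–Normal posterior has precision τ_n = τ₀ + n/σ² and mean μ_n = (τ₀μ₀ + (n/σ²)x̄)/τ_n.
Here τ₀ = 1/48.6 = 0.020576 and τ_data = 6/115.3 = 0.052038, so τ_n = 0.072614.
Rearranging for μ₀: μ₀ = (μ_n·τ_n − τ_data·x̄)/τ₀ = (0.9256·0.072614 − 0.052038·-4.6) / 0.020576 = 0.306586/0.020576 ≈ 14.9.

μ₀ = 14.9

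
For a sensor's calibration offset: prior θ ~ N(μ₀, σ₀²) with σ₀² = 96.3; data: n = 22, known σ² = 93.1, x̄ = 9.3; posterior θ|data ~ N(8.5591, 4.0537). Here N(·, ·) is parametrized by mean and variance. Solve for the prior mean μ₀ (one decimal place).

The posterior mean is a precision-weighted average: μ_n = (τ₀μ₀ + τ_data·x̄)/(τ₀+τ_data), with τ₀=1/σ₀² and τ_data=n/σ².
Here τ₀ = 1/96.3 = 0.010384 and τ_data = 22/93.1 = 0.236305, so τ_n = 0.246689.
Rearranging for μ₀: μ₀ = (μ_n·τ_n − τ_data·x̄)/τ₀ = (8.5591·0.246689 − 0.236305·9.3) / 0.010384 = -0.086201/0.010384 ≈ -8.3.

μ₀ = -8.3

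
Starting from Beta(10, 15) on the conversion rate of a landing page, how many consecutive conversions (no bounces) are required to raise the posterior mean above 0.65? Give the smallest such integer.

k = 18

After k conversions and 0 bounces the posterior is Beta(10+k, 15), with mean (10+k)/(10+15+k).
Set (10+k)/(25+k) > 0.65 and solve: k > (0.65·25 − 10)/(1 − 0.65) = 17.857.
The smallest integer exceeding 17.857 is 18.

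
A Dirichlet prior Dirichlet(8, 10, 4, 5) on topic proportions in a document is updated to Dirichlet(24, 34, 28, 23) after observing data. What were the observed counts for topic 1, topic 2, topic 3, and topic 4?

For a Dirichlet(α) prior with multinomial counts c, the posterior is Dirichlet(α + c) componentwise.
Counts are posterior − prior componentwise: 24−8=16, 34−10=24, 28−4=24, 23−5=18.

counts (16, 24, 24, 18)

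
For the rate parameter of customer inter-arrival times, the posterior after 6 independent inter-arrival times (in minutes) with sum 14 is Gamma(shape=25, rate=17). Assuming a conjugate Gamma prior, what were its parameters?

Gamma–exponential conjugacy: posterior shape = α + n, posterior rate = β + Σtᵢ.
So α = 25 − 6 = 19 and β = 17 − 14 = 3.

Gamma(shape=19, rate=3)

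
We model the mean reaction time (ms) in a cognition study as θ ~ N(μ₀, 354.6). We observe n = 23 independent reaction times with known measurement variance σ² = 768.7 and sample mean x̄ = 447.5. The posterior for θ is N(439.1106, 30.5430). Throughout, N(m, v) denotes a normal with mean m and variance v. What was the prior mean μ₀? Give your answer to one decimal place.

μ₀ = 350.1

With known observation variance, the Normal–Normal posterior has precision τ_n = τ₀ + n/σ² and mean μ_n = (τ₀μ₀ + (n/σ²)x̄)/τ_n.
Here τ₀ = 1/354.6 = 0.002820 and τ_data = 23/768.7 = 0.029921, so τ_n = 0.032741.
Rearranging for μ₀: μ₀ = (μ_n·τ_n − τ_data·x̄)/τ₀ = (439.1106·0.032741 − 0.029921·447.5) / 0.002820 = 0.987273/0.002820 ≈ 350.1.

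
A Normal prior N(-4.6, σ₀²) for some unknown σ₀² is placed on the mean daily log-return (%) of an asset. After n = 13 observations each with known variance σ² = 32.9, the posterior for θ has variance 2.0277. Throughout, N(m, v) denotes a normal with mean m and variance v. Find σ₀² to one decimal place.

σ₀² = 10.2

Posterior precision equals prior precision plus data precision: 1/σ_n² = 1/σ₀² + n/σ².
So 1/σ₀² = 1/2.0277 − 13/32.9 = 0.493170 − 0.395137 = 0.098033.
Hence σ₀² = 1/0.098033 ≈ 10.2.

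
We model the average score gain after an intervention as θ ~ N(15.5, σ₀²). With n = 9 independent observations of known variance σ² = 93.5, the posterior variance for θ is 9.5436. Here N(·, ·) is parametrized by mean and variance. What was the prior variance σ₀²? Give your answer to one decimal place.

σ₀² = 117.3

For the Normal–Normal model with known σ², precisions add: τ_n = τ₀ + n/σ².
So 1/σ₀² = 1/9.5436 − 9/93.5 = 0.104782 − 0.096257 = 0.008525.
Hence σ₀² = 1/0.008525 ≈ 117.3.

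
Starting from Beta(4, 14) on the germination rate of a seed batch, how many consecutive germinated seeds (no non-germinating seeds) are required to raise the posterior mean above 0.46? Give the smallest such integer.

k = 8

After k germinated seeds and 0 non-germinating seeds the posterior is Beta(4+k, 14), with mean (4+k)/(4+14+k).
Set (4+k)/(18+k) > 0.46 and solve: k > (0.46·18 − 4)/(1 − 0.46) = 7.926.
The smallest integer exceeding 7.926 is 8.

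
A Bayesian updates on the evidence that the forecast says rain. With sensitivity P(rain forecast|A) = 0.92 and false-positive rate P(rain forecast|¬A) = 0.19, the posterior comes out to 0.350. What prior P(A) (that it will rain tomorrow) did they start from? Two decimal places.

P(A) = 0.10

Bayes' rule in odds form gives O(A|E) = O(A)·[P(E|A)/P(E|¬A)], hence O(A) = O(A|E)/LR.
Posterior odds = 0.350/(1−0.350) = 0.5385. LR = 0.92/0.19 = 4.8421.
Prior odds = 0.5385/4.8421 = 0.1112, so P(A) = 0.1112/(1+0.1112) ≈ 0.10.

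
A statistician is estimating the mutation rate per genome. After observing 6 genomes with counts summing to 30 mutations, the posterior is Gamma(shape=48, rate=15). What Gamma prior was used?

Gamma(shape=18, rate=9)

A Gamma(α, β) prior (rate parametrization) on a Poisson rate with n observations summing to S gives posterior Gamma(α+S, β+n).
So α = 48 − 30 = 18 and β = 15 − 6 = 9.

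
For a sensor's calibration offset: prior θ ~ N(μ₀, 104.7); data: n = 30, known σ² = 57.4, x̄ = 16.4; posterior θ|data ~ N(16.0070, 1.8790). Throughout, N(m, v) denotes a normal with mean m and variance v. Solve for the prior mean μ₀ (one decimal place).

μ₀ = -5.5

The posterior mean is a precision-weighted average: μ_n = (τ₀μ₀ + τ_data·x̄)/(τ₀+τ_data), with τ₀=1/σ₀² and τ_data=n/σ².
Here τ₀ = 1/104.7 = 0.009551 and τ_data = 30/57.4 = 0.522648, so τ_n = 0.532199.
Rearranging for μ₀: μ₀ = (μ_n·τ_n − τ_data·x̄)/τ₀ = (16.0070·0.532199 − 0.522648·16.4) / 0.009551 = -0.052518/0.009551 ≈ -5.5.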